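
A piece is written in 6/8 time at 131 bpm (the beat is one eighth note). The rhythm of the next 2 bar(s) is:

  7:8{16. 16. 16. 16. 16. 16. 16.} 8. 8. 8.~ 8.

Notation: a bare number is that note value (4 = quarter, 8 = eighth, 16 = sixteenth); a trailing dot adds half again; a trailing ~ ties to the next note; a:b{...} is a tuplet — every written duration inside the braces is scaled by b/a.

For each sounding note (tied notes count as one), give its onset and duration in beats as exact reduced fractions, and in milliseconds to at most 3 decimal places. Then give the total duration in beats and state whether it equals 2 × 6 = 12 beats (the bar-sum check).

1) 0.0ms=0b +392.585ms=6/7b
2) 392.585ms=6/7b +392.585ms=6/7b
3) 785.169ms=12/7b +392.585ms=6/7b
4) 1177.754ms=18/7b +392.585ms=6/7b
5) 1570.338ms=24/7b +392.585ms=6/7b
6) 1962.923ms=30/7b +392.585ms=6/7b
7) 2355.507ms=36/7b +392.585ms=6/7b
8) 2748.092ms=6b +687.023ms=3/2b
9) 3435.115ms=15/2b +687.023ms=3/2b
10) 4122.137ms=9b +1374.046ms=3b
Σ=12b of 12 (131bpm 6/8) — PASS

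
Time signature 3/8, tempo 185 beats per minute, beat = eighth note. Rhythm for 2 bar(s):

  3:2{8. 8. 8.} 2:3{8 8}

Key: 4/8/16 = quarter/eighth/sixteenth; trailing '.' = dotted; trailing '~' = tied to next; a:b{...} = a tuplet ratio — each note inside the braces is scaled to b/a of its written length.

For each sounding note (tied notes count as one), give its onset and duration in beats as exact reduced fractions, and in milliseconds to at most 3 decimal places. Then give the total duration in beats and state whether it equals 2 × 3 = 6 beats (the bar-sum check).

1) 0.0ms=0b +324.324ms=1b
2) 324.324ms=1b +324.324ms=1b
3) 648.649ms=2b +324.324ms=1b
4) 972.973ms=3b +486.486ms=3/2b
5) 1459.459ms=9/2b +486.486ms=3/2b
Σ=6b of 6 (185bpm 3/8) — PASS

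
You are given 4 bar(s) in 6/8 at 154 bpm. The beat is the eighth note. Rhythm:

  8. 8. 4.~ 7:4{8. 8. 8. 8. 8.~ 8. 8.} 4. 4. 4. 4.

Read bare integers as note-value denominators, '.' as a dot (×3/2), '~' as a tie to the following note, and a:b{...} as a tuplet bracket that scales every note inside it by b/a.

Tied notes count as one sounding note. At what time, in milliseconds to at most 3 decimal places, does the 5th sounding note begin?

1. 0.0ms @ 0 + 584.416ms (3/2)
2. 584.416ms @ 3/2 + 584.416ms (3/2)
3. 1168.831ms @ 3 + 1502.783ms (27/7)
4. 2671.614ms @ 48/7 + 333.952ms (6/7)
5. 3005.566ms @ 54/7 + 333.952ms (6/7)
6. 3339.518ms @ 60/7 + 333.952ms (6/7)
7. 3673.469ms @ 66/7 + 667.904ms (12/7)
8. 4341.373ms @ 78/7 + 333.952ms (6/7)
9. 4675.325ms @ 12 + 1168.831ms (3)
10. 5844.156ms @ 15 + 1168.831ms (3)
11. 7012.987ms @ 18 + 1168.831ms (3)
12. 8181.818ms @ 21 + 1168.831ms (3)

note 5 onset = 54/7b = 3005.566ms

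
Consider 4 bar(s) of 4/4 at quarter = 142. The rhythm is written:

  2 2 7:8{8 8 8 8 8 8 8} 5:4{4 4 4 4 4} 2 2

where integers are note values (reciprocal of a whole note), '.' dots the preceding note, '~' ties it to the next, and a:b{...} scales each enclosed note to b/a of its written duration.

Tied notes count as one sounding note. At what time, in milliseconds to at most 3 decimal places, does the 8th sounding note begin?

note 8 onset = 48/7b = 2897.384ms

1. 0.0ms @ 0 + 845.07ms (2)
2. 845.07ms @ 2 + 845.07ms (2)
3. 1690.141ms @ 4 + 241.449ms (4/7)
4. 1931.59ms @ 32/7 + 241.449ms (4/7)
5. 2173.038ms @ 36/7 + 241.449ms (4/7)
6. 2414.487ms @ 40/7 + 241.449ms (4/7)
7. 2655.936ms @ 44/7 + 241.449ms (4/7)
8. 2897.384ms @ 48/7 + 241.449ms (4/7)
9. 3138.833ms @ 52/7 + 241.449ms (4/7)
10. 3380.282ms @ 8 + 338.028ms (4/5)
11. 3718.31ms @ 44/5 + 338.028ms (4/5)
12. 4056.338ms @ 48/5 + 338.028ms (4/5)
13. 4394.366ms @ 52/5 + 338.028ms (4/5)
14. 4732.394ms @ 56/5 + 338.028ms (4/5)
15. 5070.423ms @ 12 + 845.07ms (2)
16. 5915.493ms @ 14 + 845.07ms (2)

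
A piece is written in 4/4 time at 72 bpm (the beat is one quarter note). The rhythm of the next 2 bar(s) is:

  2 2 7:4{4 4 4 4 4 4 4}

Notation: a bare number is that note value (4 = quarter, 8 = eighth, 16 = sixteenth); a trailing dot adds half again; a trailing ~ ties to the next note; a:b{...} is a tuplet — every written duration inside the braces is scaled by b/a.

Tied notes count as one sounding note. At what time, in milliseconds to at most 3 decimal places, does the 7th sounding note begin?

1. 0.0ms @ 0 + 1666.667ms (2)
2. 1666.667ms @ 2 + 1666.667ms (2)
3. 3333.333ms @ 4 + 476.19ms (4/7)
4. 3809.524ms @ 32/7 + 476.19ms (4/7)
5. 4285.714ms @ 36/7 + 476.19ms (4/7)
6. 4761.905ms @ 40/7 + 476.19ms (4/7)
7. 5238.095ms @ 44/7 + 476.19ms (4/7)
8. 5714.286ms @ 48/7 + 476.19ms (4/7)
9. 6190.476ms @ 52/7 + 476.19ms (4/7)

note 7 onset = 44/7b = 5238.095ms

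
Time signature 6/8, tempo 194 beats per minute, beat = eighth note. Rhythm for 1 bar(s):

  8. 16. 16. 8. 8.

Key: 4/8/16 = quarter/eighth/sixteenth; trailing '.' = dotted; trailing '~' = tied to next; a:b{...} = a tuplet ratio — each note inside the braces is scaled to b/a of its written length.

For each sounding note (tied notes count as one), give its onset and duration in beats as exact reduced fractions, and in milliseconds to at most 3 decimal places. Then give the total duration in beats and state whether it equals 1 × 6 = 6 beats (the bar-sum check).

1) 0.0ms=0b +463.918ms=3/2b
2) 463.918ms=3/2b +231.959ms=3/4b
3) 695.876ms=9/4b +231.959ms=3/4b
4) 927.835ms=3b +463.918ms=3/2b
5) 1391.753ms=9/2b +463.918ms=3/2b
Σ=6b of 6 (194bpm 6/8) — PASS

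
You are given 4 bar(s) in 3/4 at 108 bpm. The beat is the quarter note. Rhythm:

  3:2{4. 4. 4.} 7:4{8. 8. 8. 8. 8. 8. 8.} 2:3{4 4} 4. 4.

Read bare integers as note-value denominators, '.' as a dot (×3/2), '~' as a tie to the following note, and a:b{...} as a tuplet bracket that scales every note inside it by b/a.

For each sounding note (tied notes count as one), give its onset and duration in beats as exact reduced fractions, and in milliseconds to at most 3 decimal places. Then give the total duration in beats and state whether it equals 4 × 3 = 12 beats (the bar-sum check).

1) 0.0ms=0b +555.556ms=1b
2) 555.556ms=1b +555.556ms=1b
3) 1111.111ms=2b +555.556ms=1b
4) 1666.667ms=3b +238.095ms=3/7b
5) 1904.762ms=24/7b +238.095ms=3/7b
6) 2142.857ms=27/7b +238.095ms=3/7b
7) 2380.952ms=30/7b +238.095ms=3/7b
8) 2619.048ms=33/7b +238.095ms=3/7b
9) 2857.143ms=36/7b +238.095ms=3/7b
10) 3095.238ms=39/7b +238.095ms=3/7b
11) 3333.333ms=6b +833.333ms=3/2b
12) 4166.667ms=15/2b +833.333ms=3/2b
13) 5000.0ms=9b +833.333ms=3/2b
14) 5833.333ms=21/2b +833.333ms=3/2b
Σ=12b of 12 (108bpm 3/4) — PASS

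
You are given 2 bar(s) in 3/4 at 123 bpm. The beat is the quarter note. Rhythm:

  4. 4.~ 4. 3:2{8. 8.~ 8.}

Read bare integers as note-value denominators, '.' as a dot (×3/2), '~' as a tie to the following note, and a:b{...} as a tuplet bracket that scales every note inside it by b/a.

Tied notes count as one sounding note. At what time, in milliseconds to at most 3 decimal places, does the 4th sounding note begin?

note 4 onset = 5b = 2439.024ms

1. 0.0ms @ 0 + 731.707ms (3/2)
2. 731.707ms @ 3/2 + 1463.415ms (3)
3. 2195.122ms @ 9/2 + 243.902ms (1/2)
4. 2439.024ms @ 5 + 487.805ms (1)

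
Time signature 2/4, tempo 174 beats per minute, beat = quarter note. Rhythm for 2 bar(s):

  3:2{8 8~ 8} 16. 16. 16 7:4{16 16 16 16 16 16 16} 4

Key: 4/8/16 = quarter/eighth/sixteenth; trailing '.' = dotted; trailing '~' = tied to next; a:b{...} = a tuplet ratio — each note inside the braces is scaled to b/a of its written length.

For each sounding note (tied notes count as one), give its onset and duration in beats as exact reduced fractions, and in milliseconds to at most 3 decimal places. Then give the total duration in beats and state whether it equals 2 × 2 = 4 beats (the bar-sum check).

1) 0.0ms=0b +114.943ms=1/3b
2) 114.943ms=1/3b +229.885ms=2/3b
3) 344.828ms=1b +129.31ms=3/8b
4) 474.138ms=11/8b +129.31ms=3/8b
5) 603.448ms=7/4b +86.207ms=1/4b
6) 689.655ms=2b +49.261ms=1/7b
7) 738.916ms=15/7b +49.261ms=1/7b
8) 788.177ms=16/7b +49.261ms=1/7b
9) 837.438ms=17/7b +49.261ms=1/7b
10) 886.7ms=18/7b +49.261ms=1/7b
11) 935.961ms=19/7b +49.261ms=1/7b
12) 985.222ms=20/7b +49.261ms=1/7b
13) 1034.483ms=3b +344.828ms=1b
Σ=4b of 4 (174bpm 2/4) — PASS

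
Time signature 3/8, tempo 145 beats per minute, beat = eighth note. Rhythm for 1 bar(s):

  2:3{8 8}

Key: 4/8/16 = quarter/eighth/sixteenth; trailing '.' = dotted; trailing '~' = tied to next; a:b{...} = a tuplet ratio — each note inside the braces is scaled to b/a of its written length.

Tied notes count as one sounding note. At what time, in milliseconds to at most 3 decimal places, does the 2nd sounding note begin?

note 2 onset = 3/2b = 620.69ms

1. 0.0ms @ 0 + 620.69ms (3/2)
2. 620.69ms @ 3/2 + 620.69ms (3/2)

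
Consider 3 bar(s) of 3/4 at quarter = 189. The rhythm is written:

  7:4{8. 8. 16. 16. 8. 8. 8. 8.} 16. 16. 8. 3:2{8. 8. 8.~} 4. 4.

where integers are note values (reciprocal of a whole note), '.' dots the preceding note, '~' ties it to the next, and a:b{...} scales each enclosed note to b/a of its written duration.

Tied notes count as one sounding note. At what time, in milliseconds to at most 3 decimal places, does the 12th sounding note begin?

note 12 onset = 9/2b = 1428.571ms

1. 0.0ms @ 0 + 136.054ms (3/7)
2. 136.054ms @ 3/7 + 136.054ms (3/7)
3. 272.109ms @ 6/7 + 68.027ms (3/14)
4. 340.136ms @ 15/14 + 68.027ms (3/14)
5. 408.163ms @ 9/7 + 136.054ms (3/7)
6. 544.218ms @ 12/7 + 136.054ms (3/7)
7. 680.272ms @ 15/7 + 136.054ms (3/7)
8. 816.327ms @ 18/7 + 136.054ms (3/7)
9. 952.381ms @ 3 + 119.048ms (3/8)
10. 1071.429ms @ 27/8 + 119.048ms (3/8)
11. 1190.476ms @ 15/4 + 238.095ms (3/4)
12. 1428.571ms @ 9/2 + 158.73ms (1/2)
13. 1587.302ms @ 5 + 158.73ms (1/2)
14. 1746.032ms @ 11/2 + 634.921ms (2)
15. 2380.952ms @ 15/2 + 476.19ms (3/2)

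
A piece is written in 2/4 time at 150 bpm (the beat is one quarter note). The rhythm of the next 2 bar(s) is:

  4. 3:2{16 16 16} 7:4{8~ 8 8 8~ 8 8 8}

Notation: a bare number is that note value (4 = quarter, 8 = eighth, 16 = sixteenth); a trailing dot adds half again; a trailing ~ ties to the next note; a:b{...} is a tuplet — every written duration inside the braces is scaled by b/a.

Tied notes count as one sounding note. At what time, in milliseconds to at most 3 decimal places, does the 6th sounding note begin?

1. 0.0ms @ 0 + 600.0ms (3/2)
2. 600.0ms @ 3/2 + 66.667ms (1/6)
3. 666.667ms @ 5/3 + 66.667ms (1/6)
4. 733.333ms @ 11/6 + 66.667ms (1/6)
5. 800.0ms @ 2 + 228.571ms (4/7)
6. 1028.571ms @ 18/7 + 114.286ms (2/7)
7. 1142.857ms @ 20/7 + 228.571ms (4/7)
8. 1371.429ms @ 24/7 + 114.286ms (2/7)
9. 1485.714ms @ 26/7 + 114.286ms (2/7)

note 6 onset = 18/7b = 1028.571ms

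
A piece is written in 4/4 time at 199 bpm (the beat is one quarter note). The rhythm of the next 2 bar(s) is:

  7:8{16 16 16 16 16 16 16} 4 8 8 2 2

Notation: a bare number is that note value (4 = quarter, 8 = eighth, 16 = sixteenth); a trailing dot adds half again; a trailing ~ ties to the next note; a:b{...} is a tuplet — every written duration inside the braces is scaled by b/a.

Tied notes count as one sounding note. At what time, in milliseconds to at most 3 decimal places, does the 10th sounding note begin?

note 10 onset = 7/2b = 1055.276ms

1. 0.0ms @ 0 + 86.145ms (2/7)
2. 86.145ms @ 2/7 + 86.145ms (2/7)
3. 172.29ms @ 4/7 + 86.145ms (2/7)
4. 258.435ms @ 6/7 + 86.145ms (2/7)
5. 344.58ms @ 8/7 + 86.145ms (2/7)
6. 430.725ms @ 10/7 + 86.145ms (2/7)
7. 516.87ms @ 12/7 + 86.145ms (2/7)
8. 603.015ms @ 2 + 301.508ms (1)
9. 904.523ms @ 3 + 150.754ms (1/2)
10. 1055.276ms @ 7/2 + 150.754ms (1/2)
11. 1206.03ms @ 4 + 603.015ms (2)
12. 1809.045ms @ 6 + 603.015ms (2)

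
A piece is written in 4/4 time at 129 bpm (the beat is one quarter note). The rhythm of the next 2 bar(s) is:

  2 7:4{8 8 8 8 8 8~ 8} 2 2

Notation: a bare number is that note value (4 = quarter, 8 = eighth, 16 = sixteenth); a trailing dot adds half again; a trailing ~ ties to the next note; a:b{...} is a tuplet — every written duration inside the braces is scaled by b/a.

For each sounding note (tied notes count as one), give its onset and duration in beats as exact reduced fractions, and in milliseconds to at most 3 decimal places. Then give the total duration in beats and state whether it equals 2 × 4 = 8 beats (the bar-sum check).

1) 0.0ms=0b +930.233ms=2b
2) 930.233ms=2b +132.89ms=2/7b
3) 1063.123ms=16/7b +132.89ms=2/7b
4) 1196.013ms=18/7b +132.89ms=2/7b
5) 1328.904ms=20/7b +132.89ms=2/7b
6) 1461.794ms=22/7b +132.89ms=2/7b
7) 1594.684ms=24/7b +265.781ms=4/7b
8) 1860.465ms=4b +930.233ms=2b
9) 2790.698ms=6b +930.233ms=2b
Σ=8b of 8 (129bpm 4/4) — PASS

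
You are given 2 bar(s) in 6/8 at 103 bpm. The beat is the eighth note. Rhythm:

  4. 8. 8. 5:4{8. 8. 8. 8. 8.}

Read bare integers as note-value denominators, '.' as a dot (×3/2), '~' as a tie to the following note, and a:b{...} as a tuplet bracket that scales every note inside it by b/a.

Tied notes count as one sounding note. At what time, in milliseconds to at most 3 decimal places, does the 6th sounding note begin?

1. 0.0ms @ 0 + 1747.573ms (3)
2. 1747.573ms @ 3 + 873.786ms (3/2)
3. 2621.359ms @ 9/2 + 873.786ms (3/2)
4. 3495.146ms @ 6 + 699.029ms (6/5)
5. 4194.175ms @ 36/5 + 699.029ms (6/5)
6. 4893.204ms @ 42/5 + 699.029ms (6/5)
7. 5592.233ms @ 48/5 + 699.029ms (6/5)
8. 6291.262ms @ 54/5 + 699.029ms (6/5)

note 6 onset = 42/5b = 4893.204ms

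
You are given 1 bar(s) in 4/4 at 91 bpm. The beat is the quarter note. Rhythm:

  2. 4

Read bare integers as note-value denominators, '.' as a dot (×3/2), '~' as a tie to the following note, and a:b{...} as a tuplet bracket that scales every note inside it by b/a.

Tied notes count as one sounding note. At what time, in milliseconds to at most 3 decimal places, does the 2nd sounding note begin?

note 2 onset = 3b = 1978.022ms

1. 0.0ms @ 0 + 1978.022ms (3)
2. 1978.022ms @ 3 + 659.341ms (1)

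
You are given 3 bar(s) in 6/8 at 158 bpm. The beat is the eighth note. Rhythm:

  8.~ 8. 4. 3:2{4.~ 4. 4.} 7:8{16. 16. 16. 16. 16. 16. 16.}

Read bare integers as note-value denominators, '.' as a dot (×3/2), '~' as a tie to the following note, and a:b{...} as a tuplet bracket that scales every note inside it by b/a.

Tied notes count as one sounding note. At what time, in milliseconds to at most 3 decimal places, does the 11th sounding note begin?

1. 0.0ms @ 0 + 1139.241ms (3)
2. 1139.241ms @ 3 + 1139.241ms (3)
3. 2278.481ms @ 6 + 1518.987ms (4)
4. 3797.468ms @ 10 + 759.494ms (2)
5. 4556.962ms @ 12 + 325.497ms (6/7)
6. 4882.459ms @ 90/7 + 325.497ms (6/7)
7. 5207.957ms @ 96/7 + 325.497ms (6/7)
8. 5533.454ms @ 102/7 + 325.497ms (6/7)
9. 5858.951ms @ 108/7 + 325.497ms (6/7)
10. 6184.448ms @ 114/7 + 325.497ms (6/7)
11. 6509.946ms @ 120/7 + 325.497ms (6/7)

note 11 onset = 120/7b = 6509.946ms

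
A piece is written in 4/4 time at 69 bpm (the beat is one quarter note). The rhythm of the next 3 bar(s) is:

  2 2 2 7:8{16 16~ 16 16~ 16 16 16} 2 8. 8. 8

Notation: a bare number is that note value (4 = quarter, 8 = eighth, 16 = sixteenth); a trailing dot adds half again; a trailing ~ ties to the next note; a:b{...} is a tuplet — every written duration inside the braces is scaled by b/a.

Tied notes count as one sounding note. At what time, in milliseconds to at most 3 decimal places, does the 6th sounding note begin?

1. 0.0ms @ 0 + 1739.13ms (2)
2. 1739.13ms @ 2 + 1739.13ms (2)
3. 3478.261ms @ 4 + 1739.13ms (2)
4. 5217.391ms @ 6 + 248.447ms (2/7)
5. 5465.839ms @ 44/7 + 496.894ms (4/7)
6. 5962.733ms @ 48/7 + 496.894ms (4/7)
7. 6459.627ms @ 52/7 + 248.447ms (2/7)
8. 6708.075ms @ 54/7 + 248.447ms (2/7)
9. 6956.522ms @ 8 + 1739.13ms (2)
10. 8695.652ms @ 10 + 652.174ms (3/4)
11. 9347.826ms @ 43/4 + 652.174ms (3/4)
12. 10000.0ms @ 23/2 + 434.783ms (1/2)

note 6 onset = 48/7b = 5962.733ms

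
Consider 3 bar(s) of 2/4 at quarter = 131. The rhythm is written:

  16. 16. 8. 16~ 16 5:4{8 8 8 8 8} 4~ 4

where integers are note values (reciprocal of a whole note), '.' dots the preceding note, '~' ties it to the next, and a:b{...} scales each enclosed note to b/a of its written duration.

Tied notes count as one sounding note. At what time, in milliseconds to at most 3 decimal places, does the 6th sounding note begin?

note 6 onset = 12/5b = 1099.237ms

1. 0.0ms @ 0 + 171.756ms (3/8)
2. 171.756ms @ 3/8 + 171.756ms (3/8)
3. 343.511ms @ 3/4 + 343.511ms (3/4)
4. 687.023ms @ 3/2 + 229.008ms (1/2)
5. 916.031ms @ 2 + 183.206ms (2/5)
6. 1099.237ms @ 12/5 + 183.206ms (2/5)
7. 1282.443ms @ 14/5 + 183.206ms (2/5)
8. 1465.649ms @ 16/5 + 183.206ms (2/5)
9. 1648.855ms @ 18/5 + 183.206ms (2/5)
10. 1832.061ms @ 4 + 916.031ms (2)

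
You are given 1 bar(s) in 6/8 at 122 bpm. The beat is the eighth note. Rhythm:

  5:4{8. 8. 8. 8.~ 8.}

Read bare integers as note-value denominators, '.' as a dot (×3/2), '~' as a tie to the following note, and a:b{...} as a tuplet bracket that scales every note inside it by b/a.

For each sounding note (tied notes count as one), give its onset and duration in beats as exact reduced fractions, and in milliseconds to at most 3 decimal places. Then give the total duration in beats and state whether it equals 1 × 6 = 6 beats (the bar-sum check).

1) 0.0ms=0b +590.164ms=6/5b
2) 590.164ms=6/5b +590.164ms=6/5b
3) 1180.328ms=12/5b +590.164ms=6/5b
4) 1770.492ms=18/5b +1180.328ms=12/5b
Σ=6b of 6 (122bpm 6/8) — PASS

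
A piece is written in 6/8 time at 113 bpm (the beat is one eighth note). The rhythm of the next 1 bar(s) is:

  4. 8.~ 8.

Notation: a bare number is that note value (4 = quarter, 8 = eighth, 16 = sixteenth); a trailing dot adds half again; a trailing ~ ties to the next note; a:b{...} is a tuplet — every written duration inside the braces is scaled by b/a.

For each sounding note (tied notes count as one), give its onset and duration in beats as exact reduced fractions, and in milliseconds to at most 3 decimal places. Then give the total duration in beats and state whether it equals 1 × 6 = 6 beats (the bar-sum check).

1) 0.0ms=0b +1592.92ms=3b
2) 1592.92ms=3b +1592.92ms=3b
Σ=6b of 6 (113bpm 6/8) — PASS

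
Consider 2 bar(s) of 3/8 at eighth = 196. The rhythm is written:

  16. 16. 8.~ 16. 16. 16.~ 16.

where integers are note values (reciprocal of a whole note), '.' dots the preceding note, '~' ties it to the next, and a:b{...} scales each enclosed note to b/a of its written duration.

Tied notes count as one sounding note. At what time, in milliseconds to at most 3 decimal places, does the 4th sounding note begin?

note 4 onset = 15/4b = 1147.959ms

1. 0.0ms @ 0 + 229.592ms (3/4)
2. 229.592ms @ 3/4 + 229.592ms (3/4)
3. 459.184ms @ 3/2 + 688.776ms (9/4)
4. 1147.959ms @ 15/4 + 229.592ms (3/4)
5. 1377.551ms @ 9/2 + 459.184ms (3/2)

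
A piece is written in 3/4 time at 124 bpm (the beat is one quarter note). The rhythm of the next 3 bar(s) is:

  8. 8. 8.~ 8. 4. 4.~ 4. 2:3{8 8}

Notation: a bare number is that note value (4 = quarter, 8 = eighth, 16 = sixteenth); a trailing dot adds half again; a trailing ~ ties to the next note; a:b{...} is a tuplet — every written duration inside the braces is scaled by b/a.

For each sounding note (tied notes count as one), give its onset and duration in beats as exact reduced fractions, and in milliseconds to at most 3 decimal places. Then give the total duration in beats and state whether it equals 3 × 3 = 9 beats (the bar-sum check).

1) 0.0ms=0b +362.903ms=3/4b
2) 362.903ms=3/4b +362.903ms=3/4b
3) 725.806ms=3/2b +725.806ms=3/2b
4) 1451.613ms=3b +725.806ms=3/2b
5) 2177.419ms=9/2b +1451.613ms=3b
6) 3629.032ms=15/2b +362.903ms=3/4b
7) 3991.935ms=33/4b +362.903ms=3/4b
Σ=9b of 9 (124bpm 3/4) — PASS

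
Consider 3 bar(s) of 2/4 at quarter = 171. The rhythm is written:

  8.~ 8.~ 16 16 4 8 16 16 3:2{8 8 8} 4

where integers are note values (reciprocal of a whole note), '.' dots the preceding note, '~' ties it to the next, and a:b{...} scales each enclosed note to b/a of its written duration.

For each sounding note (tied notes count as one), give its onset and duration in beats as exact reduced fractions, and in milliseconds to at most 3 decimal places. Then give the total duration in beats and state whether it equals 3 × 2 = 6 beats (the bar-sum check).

1) 0.0ms=0b +614.035ms=7/4b
2) 614.035ms=7/4b +87.719ms=1/4b
3) 701.754ms=2b +350.877ms=1b
4) 1052.632ms=3b +175.439ms=1/2b
5) 1228.07ms=7/2b +87.719ms=1/4b
6) 1315.789ms=15/4b +87.719ms=1/4b
7) 1403.509ms=4b +116.959ms=1/3b
8) 1520.468ms=13/3b +116.959ms=1/3b
9) 1637.427ms=14/3b +116.959ms=1/3b
10) 1754.386ms=5b +350.877ms=1b
Σ=6b of 6 (171bpm 2/4) — PASS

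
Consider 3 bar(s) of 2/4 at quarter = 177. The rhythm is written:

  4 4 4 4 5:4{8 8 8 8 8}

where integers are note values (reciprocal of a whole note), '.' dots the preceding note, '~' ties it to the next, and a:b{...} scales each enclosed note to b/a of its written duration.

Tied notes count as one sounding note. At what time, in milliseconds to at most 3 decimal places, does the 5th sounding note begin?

1. 0.0ms @ 0 + 338.983ms (1)
2. 338.983ms @ 1 + 338.983ms (1)
3. 677.966ms @ 2 + 338.983ms (1)
4. 1016.949ms @ 3 + 338.983ms (1)
5. 1355.932ms @ 4 + 135.593ms (2/5)
6. 1491.525ms @ 22/5 + 135.593ms (2/5)
7. 1627.119ms @ 24/5 + 135.593ms (2/5)
8. 1762.712ms @ 26/5 + 135.593ms (2/5)
9. 1898.305ms @ 28/5 + 135.593ms (2/5)

note 5 onset = 4b = 1355.932ms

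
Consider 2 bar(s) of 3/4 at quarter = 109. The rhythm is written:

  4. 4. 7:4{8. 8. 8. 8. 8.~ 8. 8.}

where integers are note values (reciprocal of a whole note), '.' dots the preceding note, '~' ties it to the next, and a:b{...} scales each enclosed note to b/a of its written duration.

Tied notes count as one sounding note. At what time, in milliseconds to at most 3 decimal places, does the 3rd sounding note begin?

note 3 onset = 3b = 1651.376ms

1. 0.0ms @ 0 + 825.688ms (3/2)
2. 825.688ms @ 3/2 + 825.688ms (3/2)
3. 1651.376ms @ 3 + 235.911ms (3/7)
4. 1887.287ms @ 24/7 + 235.911ms (3/7)
5. 2123.198ms @ 27/7 + 235.911ms (3/7)
6. 2359.109ms @ 30/7 + 235.911ms (3/7)
7. 2595.02ms @ 33/7 + 471.822ms (6/7)
8. 3066.841ms @ 39/7 + 235.911ms (3/7)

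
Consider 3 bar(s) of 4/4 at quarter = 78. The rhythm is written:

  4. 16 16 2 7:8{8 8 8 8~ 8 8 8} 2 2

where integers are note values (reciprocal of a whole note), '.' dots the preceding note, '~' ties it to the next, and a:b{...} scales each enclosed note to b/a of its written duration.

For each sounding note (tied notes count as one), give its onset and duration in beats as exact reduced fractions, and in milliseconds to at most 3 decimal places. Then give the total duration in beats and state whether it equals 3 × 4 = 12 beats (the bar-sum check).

1) 0.0ms=0b +1153.846ms=3/2b
2) 1153.846ms=3/2b +192.308ms=1/4b
3) 1346.154ms=7/4b +192.308ms=1/4b
4) 1538.462ms=2b +1538.462ms=2b
5) 3076.923ms=4b +439.56ms=4/7b
6) 3516.484ms=32/7b +439.56ms=4/7b
7) 3956.044ms=36/7b +439.56ms=4/7b
8) 4395.604ms=40/7b +879.121ms=8/7b
9) 5274.725ms=48/7b +439.56ms=4/7b
10) 5714.286ms=52/7b +439.56ms=4/7b
11) 6153.846ms=8b +1538.462ms=2b
12) 7692.308ms=10b +1538.462ms=2b
Σ=12b of 12 (78bpm 4/4) — PASS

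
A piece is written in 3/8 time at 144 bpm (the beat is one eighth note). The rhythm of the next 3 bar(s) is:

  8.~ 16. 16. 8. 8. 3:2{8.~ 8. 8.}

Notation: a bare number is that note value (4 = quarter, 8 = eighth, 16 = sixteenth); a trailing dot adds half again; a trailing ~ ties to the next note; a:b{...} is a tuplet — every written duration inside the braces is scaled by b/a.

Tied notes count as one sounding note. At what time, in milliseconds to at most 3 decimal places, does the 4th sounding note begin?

1. 0.0ms @ 0 + 937.5ms (9/4)
2. 937.5ms @ 9/4 + 312.5ms (3/4)
3. 1250.0ms @ 3 + 625.0ms (3/2)
4. 1875.0ms @ 9/2 + 625.0ms (3/2)
5. 2500.0ms @ 6 + 833.333ms (2)
6. 3333.333ms @ 8 + 416.667ms (1)

note 4 onset = 9/2b = 1875.0ms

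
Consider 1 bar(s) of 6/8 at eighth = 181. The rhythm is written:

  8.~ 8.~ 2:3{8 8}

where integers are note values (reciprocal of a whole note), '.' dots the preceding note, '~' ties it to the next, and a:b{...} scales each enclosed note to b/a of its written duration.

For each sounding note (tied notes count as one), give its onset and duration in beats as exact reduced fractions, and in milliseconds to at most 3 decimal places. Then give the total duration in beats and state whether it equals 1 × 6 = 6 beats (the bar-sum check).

1) 0.0ms=0b +1491.713ms=9/2b
2) 1491.713ms=9/2b +497.238ms=3/2b
Σ=6b of 6 (181bpm 6/8) — PASS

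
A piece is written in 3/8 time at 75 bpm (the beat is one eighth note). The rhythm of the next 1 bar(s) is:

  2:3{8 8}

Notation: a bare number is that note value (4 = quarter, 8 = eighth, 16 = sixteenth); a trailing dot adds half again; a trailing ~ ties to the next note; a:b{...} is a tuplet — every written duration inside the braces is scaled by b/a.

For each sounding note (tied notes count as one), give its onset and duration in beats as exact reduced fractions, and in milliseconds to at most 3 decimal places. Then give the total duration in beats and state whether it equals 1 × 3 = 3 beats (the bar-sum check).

1) 0.0ms=0b +1200.0ms=3/2b
2) 1200.0ms=3/2b +1200.0ms=3/2b
Σ=3b of 3 (75bpm 3/8) — PASS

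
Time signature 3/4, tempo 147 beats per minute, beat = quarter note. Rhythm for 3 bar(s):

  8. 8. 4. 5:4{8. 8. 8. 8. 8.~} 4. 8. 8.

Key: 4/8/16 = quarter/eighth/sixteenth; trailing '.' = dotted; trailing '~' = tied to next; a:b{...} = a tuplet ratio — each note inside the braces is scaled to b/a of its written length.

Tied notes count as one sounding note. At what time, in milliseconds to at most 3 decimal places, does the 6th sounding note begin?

note 6 onset = 21/5b = 1714.286ms

1. 0.0ms @ 0 + 306.122ms (3/4)
2. 306.122ms @ 3/4 + 306.122ms (3/4)
3. 612.245ms @ 3/2 + 612.245ms (3/2)
4. 1224.49ms @ 3 + 244.898ms (3/5)
5. 1469.388ms @ 18/5 + 244.898ms (3/5)
6. 1714.286ms @ 21/5 + 244.898ms (3/5)
7. 1959.184ms @ 24/5 + 244.898ms (3/5)
8. 2204.082ms @ 27/5 + 857.143ms (21/10)
9. 3061.224ms @ 15/2 + 306.122ms (3/4)
10. 3367.347ms @ 33/4 + 306.122ms (3/4)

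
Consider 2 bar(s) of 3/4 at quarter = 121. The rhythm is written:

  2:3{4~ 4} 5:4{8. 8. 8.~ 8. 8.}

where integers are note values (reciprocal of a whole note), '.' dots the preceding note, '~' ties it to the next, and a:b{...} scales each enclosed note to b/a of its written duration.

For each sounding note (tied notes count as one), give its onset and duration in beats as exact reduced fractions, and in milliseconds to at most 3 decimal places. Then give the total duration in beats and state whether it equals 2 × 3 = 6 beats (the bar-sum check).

1) 0.0ms=0b +1487.603ms=3b
2) 1487.603ms=3b +297.521ms=3/5b
3) 1785.124ms=18/5b +297.521ms=3/5b
4) 2082.645ms=21/5b +595.041ms=6/5b
5) 2677.686ms=27/5b +297.521ms=3/5b
Σ=6b of 6 (121bpm 3/4) — PASS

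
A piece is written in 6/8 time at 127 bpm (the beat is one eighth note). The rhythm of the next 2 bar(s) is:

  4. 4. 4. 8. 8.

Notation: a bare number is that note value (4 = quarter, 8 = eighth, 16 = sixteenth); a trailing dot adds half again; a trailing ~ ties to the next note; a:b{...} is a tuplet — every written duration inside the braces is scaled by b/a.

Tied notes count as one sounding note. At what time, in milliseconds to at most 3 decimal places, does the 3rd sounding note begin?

note 3 onset = 6b = 2834.646ms

1. 0.0ms @ 0 + 1417.323ms (3)
2. 1417.323ms @ 3 + 1417.323ms (3)
3. 2834.646ms @ 6 + 1417.323ms (3)
4. 4251.969ms @ 9 + 708.661ms (3/2)
5. 4960.63ms @ 21/2 + 708.661ms (3/2)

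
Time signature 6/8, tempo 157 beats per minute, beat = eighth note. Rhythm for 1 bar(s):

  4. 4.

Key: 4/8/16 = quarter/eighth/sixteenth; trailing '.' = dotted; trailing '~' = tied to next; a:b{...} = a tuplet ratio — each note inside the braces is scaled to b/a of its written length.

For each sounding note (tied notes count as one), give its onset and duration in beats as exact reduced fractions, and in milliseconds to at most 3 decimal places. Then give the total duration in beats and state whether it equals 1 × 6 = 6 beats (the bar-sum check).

1) 0.0ms=0b +1146.497ms=3b
2) 1146.497ms=3b +1146.497ms=3b
Σ=6b of 6 (157bpm 6/8) — PASS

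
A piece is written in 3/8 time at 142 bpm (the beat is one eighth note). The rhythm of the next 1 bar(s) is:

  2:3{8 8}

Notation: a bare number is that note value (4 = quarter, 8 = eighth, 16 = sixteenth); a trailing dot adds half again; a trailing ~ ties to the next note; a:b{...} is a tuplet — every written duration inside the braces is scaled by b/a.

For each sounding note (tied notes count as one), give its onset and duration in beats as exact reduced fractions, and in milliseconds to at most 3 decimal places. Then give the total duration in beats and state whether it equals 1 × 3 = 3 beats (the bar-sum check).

1) 0.0ms=0b +633.803ms=3/2b
2) 633.803ms=3/2b +633.803ms=3/2b
Σ=3b of 3 (142bpm 3/8) — PASS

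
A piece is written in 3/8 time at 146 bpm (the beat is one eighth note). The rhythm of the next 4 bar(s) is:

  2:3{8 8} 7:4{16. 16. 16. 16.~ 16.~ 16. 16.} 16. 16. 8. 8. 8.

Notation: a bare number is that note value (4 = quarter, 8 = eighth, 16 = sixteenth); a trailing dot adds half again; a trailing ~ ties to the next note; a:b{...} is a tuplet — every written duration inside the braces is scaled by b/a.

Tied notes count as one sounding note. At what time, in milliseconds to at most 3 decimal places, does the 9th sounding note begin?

1. 0.0ms @ 0 + 616.438ms (3/2)
2. 616.438ms @ 3/2 + 616.438ms (3/2)
3. 1232.877ms @ 3 + 176.125ms (3/7)
4. 1409.002ms @ 24/7 + 176.125ms (3/7)
5. 1585.127ms @ 27/7 + 176.125ms (3/7)
6. 1761.252ms @ 30/7 + 528.376ms (9/7)
7. 2289.628ms @ 39/7 + 176.125ms (3/7)
8. 2465.753ms @ 6 + 308.219ms (3/4)
9. 2773.973ms @ 27/4 + 308.219ms (3/4)
10. 3082.192ms @ 15/2 + 616.438ms (3/2)
11. 3698.63ms @ 9 + 616.438ms (3/2)
12. 4315.068ms @ 21/2 + 616.438ms (3/2)

note 9 onset = 27/4b = 2773.973ms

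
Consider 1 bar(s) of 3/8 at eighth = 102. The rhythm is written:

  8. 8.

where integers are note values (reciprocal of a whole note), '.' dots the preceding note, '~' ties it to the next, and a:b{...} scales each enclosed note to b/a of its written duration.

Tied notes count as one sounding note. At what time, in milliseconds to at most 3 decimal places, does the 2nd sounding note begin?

1. 0.0ms @ 0 + 882.353ms (3/2)
2. 882.353ms @ 3/2 + 882.353ms (3/2)

note 2 onset = 3/2b = 882.353ms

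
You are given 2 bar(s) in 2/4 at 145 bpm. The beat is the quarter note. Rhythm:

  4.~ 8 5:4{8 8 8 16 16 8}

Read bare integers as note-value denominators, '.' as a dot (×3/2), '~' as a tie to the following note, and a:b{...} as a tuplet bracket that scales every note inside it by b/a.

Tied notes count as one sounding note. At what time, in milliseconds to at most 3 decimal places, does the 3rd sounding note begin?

note 3 onset = 12/5b = 993.103ms

1. 0.0ms @ 0 + 827.586ms (2)
2. 827.586ms @ 2 + 165.517ms (2/5)
3. 993.103ms @ 12/5 + 165.517ms (2/5)
4. 1158.621ms @ 14/5 + 165.517ms (2/5)
5. 1324.138ms @ 16/5 + 82.759ms (1/5)
6. 1406.897ms @ 17/5 + 82.759ms (1/5)
7. 1489.655ms @ 18/5 + 165.517ms (2/5)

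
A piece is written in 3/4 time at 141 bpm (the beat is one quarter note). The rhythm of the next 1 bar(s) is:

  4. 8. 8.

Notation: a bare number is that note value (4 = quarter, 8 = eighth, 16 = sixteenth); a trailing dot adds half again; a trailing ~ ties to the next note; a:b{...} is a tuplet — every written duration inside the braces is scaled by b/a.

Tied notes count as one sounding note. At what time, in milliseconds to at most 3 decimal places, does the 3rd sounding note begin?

1. 0.0ms @ 0 + 638.298ms (3/2)
2. 638.298ms @ 3/2 + 319.149ms (3/4)
3. 957.447ms @ 9/4 + 319.149ms (3/4)

note 3 onset = 9/4b = 957.447ms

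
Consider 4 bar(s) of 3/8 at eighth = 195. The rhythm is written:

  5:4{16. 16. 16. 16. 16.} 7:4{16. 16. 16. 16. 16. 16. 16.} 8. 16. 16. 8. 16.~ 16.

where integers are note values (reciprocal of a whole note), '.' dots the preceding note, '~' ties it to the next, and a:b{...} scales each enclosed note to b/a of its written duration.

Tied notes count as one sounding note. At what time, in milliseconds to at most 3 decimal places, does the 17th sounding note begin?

1. 0.0ms @ 0 + 184.615ms (3/5)
2. 184.615ms @ 3/5 + 184.615ms (3/5)
3. 369.231ms @ 6/5 + 184.615ms (3/5)
4. 553.846ms @ 9/5 + 184.615ms (3/5)
5. 738.462ms @ 12/5 + 184.615ms (3/5)
6. 923.077ms @ 3 + 131.868ms (3/7)
7. 1054.945ms @ 24/7 + 131.868ms (3/7)
8. 1186.813ms @ 27/7 + 131.868ms (3/7)
9. 1318.681ms @ 30/7 + 131.868ms (3/7)
10. 1450.549ms @ 33/7 + 131.868ms (3/7)
11. 1582.418ms @ 36/7 + 131.868ms (3/7)
12. 1714.286ms @ 39/7 + 131.868ms (3/7)
13. 1846.154ms @ 6 + 461.538ms (3/2)
14. 2307.692ms @ 15/2 + 230.769ms (3/4)
15. 2538.462ms @ 33/4 + 230.769ms (3/4)
16. 2769.231ms @ 9 + 461.538ms (3/2)
17. 3230.769ms @ 21/2 + 461.538ms (3/2)

note 17 onset = 21/2b = 3230.769ms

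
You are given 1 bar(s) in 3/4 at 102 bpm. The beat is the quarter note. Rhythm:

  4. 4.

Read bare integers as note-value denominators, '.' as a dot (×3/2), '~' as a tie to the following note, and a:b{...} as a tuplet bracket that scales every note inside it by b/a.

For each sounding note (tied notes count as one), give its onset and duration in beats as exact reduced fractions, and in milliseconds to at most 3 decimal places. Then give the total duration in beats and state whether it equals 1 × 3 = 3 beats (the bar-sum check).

1) 0.0ms=0b +882.353ms=3/2b
2) 882.353ms=3/2b +882.353ms=3/2b
Σ=3b of 3 (102bpm 3/4) — PASS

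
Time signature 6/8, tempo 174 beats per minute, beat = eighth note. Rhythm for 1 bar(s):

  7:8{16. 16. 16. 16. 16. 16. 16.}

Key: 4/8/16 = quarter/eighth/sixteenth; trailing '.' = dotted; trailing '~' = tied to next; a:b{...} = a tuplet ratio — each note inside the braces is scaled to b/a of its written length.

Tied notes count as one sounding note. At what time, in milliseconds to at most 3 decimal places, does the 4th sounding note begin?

1. 0.0ms @ 0 + 295.567ms (6/7)
2. 295.567ms @ 6/7 + 295.567ms (6/7)
3. 591.133ms @ 12/7 + 295.567ms (6/7)
4. 886.7ms @ 18/7 + 295.567ms (6/7)
5. 1182.266ms @ 24/7 + 295.567ms (6/7)
6. 1477.833ms @ 30/7 + 295.567ms (6/7)
7. 1773.399ms @ 36/7 + 295.567ms (6/7)

note 4 onset = 18/7b = 886.7ms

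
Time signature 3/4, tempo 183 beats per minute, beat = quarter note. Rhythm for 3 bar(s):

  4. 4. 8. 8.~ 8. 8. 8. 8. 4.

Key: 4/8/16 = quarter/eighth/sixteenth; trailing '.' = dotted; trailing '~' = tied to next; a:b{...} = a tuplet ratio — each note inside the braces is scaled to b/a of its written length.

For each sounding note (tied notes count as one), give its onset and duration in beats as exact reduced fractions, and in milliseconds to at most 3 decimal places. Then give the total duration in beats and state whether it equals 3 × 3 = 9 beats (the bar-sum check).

1) 0.0ms=0b +491.803ms=3/2b
2) 491.803ms=3/2b +491.803ms=3/2b
3) 983.607ms=3b +245.902ms=3/4b
4) 1229.508ms=15/4b +491.803ms=3/2b
5) 1721.311ms=21/4b +245.902ms=3/4b
6) 1967.213ms=6b +245.902ms=3/4b
7) 2213.115ms=27/4b +245.902ms=3/4b
8) 2459.016ms=15/2b +491.803ms=3/2b
Σ=9b of 9 (183bpm 3/4) — PASS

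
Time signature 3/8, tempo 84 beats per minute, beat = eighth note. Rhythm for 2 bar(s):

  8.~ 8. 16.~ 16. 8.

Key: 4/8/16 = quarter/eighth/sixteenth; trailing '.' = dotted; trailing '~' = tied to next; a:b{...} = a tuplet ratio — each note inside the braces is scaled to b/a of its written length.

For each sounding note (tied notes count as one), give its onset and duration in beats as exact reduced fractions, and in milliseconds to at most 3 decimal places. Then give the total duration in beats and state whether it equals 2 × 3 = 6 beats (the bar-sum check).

1) 0.0ms=0b +2142.857ms=3b
2) 2142.857ms=3b +1071.429ms=3/2b
3) 3214.286ms=9/2b +1071.429ms=3/2b
Σ=6b of 6 (84bpm 3/8) — PASS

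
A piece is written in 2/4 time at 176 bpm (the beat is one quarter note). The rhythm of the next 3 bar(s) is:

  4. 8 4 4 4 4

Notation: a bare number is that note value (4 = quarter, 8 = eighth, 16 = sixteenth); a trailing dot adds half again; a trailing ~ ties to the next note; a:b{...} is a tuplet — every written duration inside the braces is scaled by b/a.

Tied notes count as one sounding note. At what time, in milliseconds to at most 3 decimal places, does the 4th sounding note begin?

1. 0.0ms @ 0 + 511.364ms (3/2)
2. 511.364ms @ 3/2 + 170.455ms (1/2)
3. 681.818ms @ 2 + 340.909ms (1)
4. 1022.727ms @ 3 + 340.909ms (1)
5. 1363.636ms @ 4 + 340.909ms (1)
6. 1704.545ms @ 5 + 340.909ms (1)

note 4 onset = 3b = 1022.727ms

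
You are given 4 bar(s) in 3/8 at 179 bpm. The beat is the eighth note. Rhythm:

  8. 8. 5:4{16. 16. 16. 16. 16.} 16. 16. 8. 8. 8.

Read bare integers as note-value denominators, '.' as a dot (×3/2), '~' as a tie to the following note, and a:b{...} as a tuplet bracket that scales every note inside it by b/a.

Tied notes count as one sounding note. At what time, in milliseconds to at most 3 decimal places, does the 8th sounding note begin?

note 8 onset = 6b = 2011.173ms

1. 0.0ms @ 0 + 502.793ms (3/2)
2. 502.793ms @ 3/2 + 502.793ms (3/2)
3. 1005.587ms @ 3 + 201.117ms (3/5)
4. 1206.704ms @ 18/5 + 201.117ms (3/5)
5. 1407.821ms @ 21/5 + 201.117ms (3/5)
6. 1608.939ms @ 24/5 + 201.117ms (3/5)
7. 1810.056ms @ 27/5 + 201.117ms (3/5)
8. 2011.173ms @ 6 + 251.397ms (3/4)
9. 2262.57ms @ 27/4 + 251.397ms (3/4)
10. 2513.966ms @ 15/2 + 502.793ms (3/2)
11. 3016.76ms @ 9 + 502.793ms (3/2)
12. 3519.553ms @ 21/2 + 502.793ms (3/2)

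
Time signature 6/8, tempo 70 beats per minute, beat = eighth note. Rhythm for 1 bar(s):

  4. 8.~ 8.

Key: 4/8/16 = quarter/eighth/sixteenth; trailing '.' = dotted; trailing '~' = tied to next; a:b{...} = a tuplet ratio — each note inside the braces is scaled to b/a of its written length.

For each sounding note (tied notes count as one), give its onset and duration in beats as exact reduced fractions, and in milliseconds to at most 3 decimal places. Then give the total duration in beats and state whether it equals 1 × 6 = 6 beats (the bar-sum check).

1) 0.0ms=0b +2571.429ms=3b
2) 2571.429ms=3b +2571.429ms=3b
Σ=6b of 6 (70bpm 6/8) — PASS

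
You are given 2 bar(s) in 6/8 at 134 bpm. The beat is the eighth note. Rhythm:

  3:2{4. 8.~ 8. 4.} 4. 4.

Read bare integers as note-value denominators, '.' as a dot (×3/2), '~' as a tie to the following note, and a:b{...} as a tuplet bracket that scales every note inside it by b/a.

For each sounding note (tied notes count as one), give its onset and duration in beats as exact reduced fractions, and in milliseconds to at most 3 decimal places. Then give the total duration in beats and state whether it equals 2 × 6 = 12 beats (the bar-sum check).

1) 0.0ms=0b +895.522ms=2b
2) 895.522ms=2b +895.522ms=2b
3) 1791.045ms=4b +895.522ms=2b
4) 2686.567ms=6b +1343.284ms=3b
5) 4029.851ms=9b +1343.284ms=3b
Σ=12b of 12 (134bpm 6/8) — PASS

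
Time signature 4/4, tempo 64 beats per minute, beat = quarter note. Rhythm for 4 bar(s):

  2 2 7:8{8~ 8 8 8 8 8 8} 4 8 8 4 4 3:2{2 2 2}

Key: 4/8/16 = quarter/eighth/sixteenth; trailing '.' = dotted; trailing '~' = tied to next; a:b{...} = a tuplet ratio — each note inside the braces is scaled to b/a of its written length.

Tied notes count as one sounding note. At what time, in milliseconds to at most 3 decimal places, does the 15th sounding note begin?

note 15 onset = 40/3b = 12500.0ms

1. 0.0ms @ 0 + 1875.0ms (2)
2. 1875.0ms @ 2 + 1875.0ms (2)
3. 3750.0ms @ 4 + 1071.429ms (8/7)
4. 4821.429ms @ 36/7 + 535.714ms (4/7)
5. 5357.143ms @ 40/7 + 535.714ms (4/7)
6. 5892.857ms @ 44/7 + 535.714ms (4/7)
7. 6428.571ms @ 48/7 + 535.714ms (4/7)
8. 6964.286ms @ 52/7 + 535.714ms (4/7)
9. 7500.0ms @ 8 + 937.5ms (1)
10. 8437.5ms @ 9 + 468.75ms (1/2)
11. 8906.25ms @ 19/2 + 468.75ms (1/2)
12. 9375.0ms @ 10 + 937.5ms (1)
13. 10312.5ms @ 11 + 937.5ms (1)
14. 11250.0ms @ 12 + 1250.0ms (4/3)
15. 12500.0ms @ 40/3 + 1250.0ms (4/3)
16. 13750.0ms @ 44/3 + 1250.0ms (4/3)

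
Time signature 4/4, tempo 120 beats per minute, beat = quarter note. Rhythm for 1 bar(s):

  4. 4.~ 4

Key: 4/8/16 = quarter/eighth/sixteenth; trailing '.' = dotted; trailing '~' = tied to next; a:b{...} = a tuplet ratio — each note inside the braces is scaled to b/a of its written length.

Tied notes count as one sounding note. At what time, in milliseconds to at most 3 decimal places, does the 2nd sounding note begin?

1. 0.0ms @ 0 + 750.0ms (3/2)
2. 750.0ms @ 3/2 + 1250.0ms (5/2)

note 2 onset = 3/2b = 750.0ms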